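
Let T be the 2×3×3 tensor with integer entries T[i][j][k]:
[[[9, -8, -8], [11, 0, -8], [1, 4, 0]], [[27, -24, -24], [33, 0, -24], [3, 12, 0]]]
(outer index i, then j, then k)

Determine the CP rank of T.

Lower bound: in the mode-3 unfolding of T (rows indexed by k, columns by (i,j)) the 2×2 minor on rows k ∈ {0, 1}, columns (i,j) ∈ {(0,0), (0,1)} is det [[9, 11], [-8, 0]] = 88 ≠ 0, so that unfolding has rank ≥ 2 and hence rank(T) ≥ 2 (CP rank is at least every unfolding rank, though it can be larger).
Upper bound: T[i,:,:] = a[i]·M for every slice, with a = [1, 3] and M = [[9, -8, -8], [11, 0, -8], [1, 4, 0]] (rows j, columns k).
The rows of M satisfy (row 0) = (row 1) − 2·(row 2), so splitting by rows, M = [1, 1, 0][11, 0, -8]ᵀ + [-2, 0, 1][1, 4, 0]ᵀ.
Hence T = [1, 3] ⊗ [1, 1, 0] ⊗ [11, 0, -8] + [1, 3] ⊗ [-2, 0, 1] ⊗ [1, 4, 0], so rank(T) ≤ 2.
These bounds meet, so rank(T) = 2.

2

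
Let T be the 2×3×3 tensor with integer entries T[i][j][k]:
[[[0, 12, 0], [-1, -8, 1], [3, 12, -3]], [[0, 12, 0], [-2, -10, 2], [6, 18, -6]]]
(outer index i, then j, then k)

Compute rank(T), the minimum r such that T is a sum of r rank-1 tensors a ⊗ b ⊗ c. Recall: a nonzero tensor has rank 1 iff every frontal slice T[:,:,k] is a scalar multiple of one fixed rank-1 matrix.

Lower bound: the mode-1 unfolding of T (rows indexed by i, columns by (j,k) = (0,0), (0,1), (0,2), (1,0), (1,1), (1,2), (2,0), (2,1), (2,2)) is [[0, 12, 0, -1, -8, 1, 3, 12, -3], [0, 12, 0, -2, -10, 2, 6, 18, -6]].
There the 2×2 minor on rows i ∈ {0, 1}, columns (j,k) ∈ {(0,1), (1,0)} is det [[12, -1], [12, -2]] = -12 ≠ 0, so this unfolding has rank ≥ 2; CP rank is at least every unfolding rank, so rank(T) ≥ 2. (Unfolding ranks only ever bound the CP rank from below — rank(T) can be strictly larger than all of them — so the matching upper bound has to come from an explicit 2-term decomposition.)
Upper bound — finding two terms. Write S_k = T[:,:,k] for the frontal slices: S₀ = [[0, -1, 3], [0, -2, 6]], S₁ = [[12, -8, 12], [12, -10, 18]], S₂ = [[0, 1, -3], [0, 2, -6]].
If T = a₁ ⊗ b₁ ⊗ c₁ + a₂ ⊗ b₂ ⊗ c₂ then each S_k = c₁[k]·a₁b₁ᵀ + c₂[k]·a₂b₂ᵀ. S₀ and S₁ are linearly independent, so a₁b₁ᵀ and a₂b₂ᵀ must span the same plane of matrices: they are the rank-1 matrices of the form x·S₀ + y·S₁.
The 2×2 minor of x·S₀ + y·S₁ on rows {0,1}, columns {0,1} is −12·xy − 24·y² = (-12)·(x + 2·y)(y), vanishing at (x:y) = (2:-1) and (1:0).
M₁ = 2·S₀ − S₁ = [[-12, 6, -6], [-12, 6, -6]] = (-6)·[1, 1][2, -1, 1]ᵀ and M₂ = S₀ = [[0, -1, 3], [0, -2, 6]] = −[1, 2][0, 1, -3]ᵀ, so take a₁ = [1, 1], b₁ = [2, -1, 1], a₂ = [1, 2], b₂ = [0, 1, -3].
Each slice is an integer combination of E₁ = a₁b₁ᵀ and E₂ = a₂b₂ᵀ: S₀ = −E₂, S₁ = 6·E₁ − 2·E₂, S₂ = E₂; reading off coefficients, c₁ = [0, 6, 0] and c₂ = [-1, -2, 1].
Hence T = [1, 1] ⊗ [2, -1, 1] ⊗ [0, 6, 0] + [1, 2] ⊗ [0, 1, -3] ⊗ [-1, -2, 1], so rank(T) ≤ 2.
These bounds meet, so rank(T) = 2.
Check entry T[0,1,2] = 1: (1)·(-1)·(0) + (1)·(1)·(1) = 1.

2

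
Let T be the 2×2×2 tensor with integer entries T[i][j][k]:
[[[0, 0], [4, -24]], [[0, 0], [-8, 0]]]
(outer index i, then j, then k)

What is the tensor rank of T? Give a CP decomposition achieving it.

Lower bound: the mode-1 unfolding of T (rows indexed by i, columns by (j,k) = (0,0), (0,1), (1,0), (1,1)) is [[0, 0, 4, -24], [0, 0, -8, 0]].
There the 2×2 minor on rows i ∈ {0, 1}, columns (j,k) ∈ {(1,0), (1,1)} is det [[4, -24], [-8, 0]] = -192 ≠ 0, so this unfolding has rank ≥ 2; CP rank is at least every unfolding rank, so rank(T) ≥ 2. (Flattening ranks never certify an upper bound on CP rank; for that we must actually write T with 2 rank-1 terms.)
Upper bound — finding two terms. Every mode-2 slice of T is a multiple of one matrix: T[:,j,:] = b[j]·M with b = [0, 1] and M = [[4, -24], [-8, 0]] (rows indexed by i, columns by k). So it suffices to write M as a sum of two rank-1 matrices.
Splitting M by its rows (i = 0, 1), M = [1, 0][4, -24]ᵀ + [0, 1][-8, 0]ᵀ.
Hence T = [1, 0] ⊗ [0, 1] ⊗ [4, -24] + [0, 1] ⊗ [0, 1] ⊗ [-8, 0], so rank(T) ≤ 2.
These bounds meet, so rank(T) = 2.

rank(T) = 2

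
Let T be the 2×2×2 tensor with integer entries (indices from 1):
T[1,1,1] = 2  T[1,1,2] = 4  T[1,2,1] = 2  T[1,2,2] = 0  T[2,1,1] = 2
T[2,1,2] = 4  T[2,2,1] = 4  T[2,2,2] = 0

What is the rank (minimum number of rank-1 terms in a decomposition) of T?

2

Lower bound: the mode-2 unfolding of T (rows indexed by j, columns by (i,k) = (1,1), (1,2), (2,1), (2,2)) is [[2, 4, 2, 4], [2, 0, 4, 0]].
There the 2×2 minor on rows j ∈ {1, 2}, columns (i,k) ∈ {(1,1), (1,2)} is det [[2, 4], [2, 0]] = -8 ≠ 0, so this unfolding has rank ≥ 2; CP rank is at least every unfolding rank, so rank(T) ≥ 2. (Flattening ranks never certify an upper bound on CP rank; for that we must actually write T with 2 rank-1 terms.)
Upper bound — finding two terms. Write S_k = T[:,:,k] for the frontal slices: S₁ = [[2, 2], [2, 4]], S₂ = [[4, 0], [4, 0]].
If T = a₁ ⊗ b₁ ⊗ c₁ + a₂ ⊗ b₂ ⊗ c₂ then each S_k = c₁[k]·a₁b₁ᵀ + c₂[k]·a₂b₂ᵀ. S₁ and S₂ are linearly independent, so a₁b₁ᵀ and a₂b₂ᵀ must span the same plane of matrices: they are the rank-1 matrices of the form x·S₁ + y·S₂.
det(x·S₁ + y·S₂) is 4·x² + 8·xy = 4·(x + 2·y)(x), vanishing at (x:y) = (2:-1) and (0:1).
M₁ = 2·S₁ − S₂ = [[0, 4], [0, 8]] = 4·(1, 2)(0, 1)ᵀ and M₂ = S₂ = [[4, 0], [4, 0]] = 4·(1, 1)(1, 0)ᵀ, so take a₁ = (1, 2), b₁ = (0, 1), a₂ = (1, 1), b₂ = (1, 0).
Each slice is an integer combination of E₁ = a₁b₁ᵀ and E₂ = a₂b₂ᵀ: S₁ = 2·E₁ + 2·E₂, S₂ = 4·E₂; reading off coefficients, c₁ = (2, 0) and c₂ = (2, 4).
Hence T = (1, 2) ⊗ (0, 1) ⊗ (2, 0) + (1, 1) ⊗ (1, 0) ⊗ (2, 4), so rank(T) ≤ 2.
These bounds meet, so rank(T) = 2.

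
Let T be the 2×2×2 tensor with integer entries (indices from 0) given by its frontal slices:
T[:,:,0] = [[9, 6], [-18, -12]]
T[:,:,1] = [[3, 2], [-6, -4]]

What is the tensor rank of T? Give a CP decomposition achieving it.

rank(T) = 1

Lower bound: T ≠ 0 (e.g. T[0,0,0] = 9), so rank(T) ≥ 1.
Upper bound: the mode-1 fibre T[:,0,0] = [9, -18] gives a = [1, -2] (primitive direction); the mode-2 fibre T[0,:,0] = [9, 6] gives b = [3, 2]; then c[k] = T[0,0,k] / (a[0]·b[0]) = [9, 3] / 3 = [3, 1].
Expanding [1, -2] ⊗ [3, 2] ⊗ [3, 1] reproduces all 8 entries of T, so T = [1, -2] ⊗ [3, 2] ⊗ [3, 1] and rank(T) ≤ 1.
These bounds meet, so rank(T) = 1.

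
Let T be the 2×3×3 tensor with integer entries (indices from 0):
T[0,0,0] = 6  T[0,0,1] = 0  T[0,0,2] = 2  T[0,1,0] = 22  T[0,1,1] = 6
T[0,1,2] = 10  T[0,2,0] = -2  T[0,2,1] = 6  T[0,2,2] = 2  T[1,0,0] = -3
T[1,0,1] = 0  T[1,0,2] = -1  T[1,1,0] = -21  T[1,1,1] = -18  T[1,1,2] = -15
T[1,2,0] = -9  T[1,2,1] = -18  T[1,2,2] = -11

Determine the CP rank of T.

2

Lower bound: in the mode-3 unfolding of T (rows indexed by k, columns by (i,j)) the 2×2 minor on rows k ∈ {0, 1}, columns (i,j) ∈ {(0,0), (0,1)} is det [[6, 22], [0, 6]] = 36 ≠ 0, so that unfolding has rank ≥ 2 and hence rank(T) ≥ 2 (CP rank is at least every unfolding rank, though it can be larger).
Upper bound: with S_k = T[:,:,k], the two rank-1 terms a₁b₁ᵀ, a₂b₂ᵀ are the rank-1 members of the pencil x·S₀ + y·S₁.
The 2×2 minor of x·S₀ + y·S₁ on rows {0,1}, columns {0,1} is −60·x² − 90·xy = (-30)·(2·x + 3·y)(x), vanishing at (x:y) = (3:-2) and (0:1).
M₁ = 3·S₀ − 2·S₁ = [[18, 54, -18], [-9, -27, 9]] = 9·[2, -1][1, 3, -1]ᵀ and M₂ = S₁ = [[0, 6, 6], [0, -18, -18]] = 6·[1, -3][0, 1, 1]ᵀ, so take a₁ = [2, -1], b₁ = [1, 3, -1], a₂ = [1, -3], b₂ = [0, 1, 1].
Each slice is an integer combination of E₁ = a₁b₁ᵀ and E₂ = a₂b₂ᵀ: S₀ = 3·E₁ + 4·E₂, S₁ = 6·E₂, S₂ = E₁ + 4·E₂; reading off coefficients, c₁ = [3, 0, 1] and c₂ = [4, 6, 4].
Hence T = [2, -1] (x) [1, 3, -1] (x) [3, 0, 1] + [1, -3] (x) [0, 1, 1] (x) [4, 6, 4], so rank(T) ≤ 2.
These bounds meet, so rank(T) = 2.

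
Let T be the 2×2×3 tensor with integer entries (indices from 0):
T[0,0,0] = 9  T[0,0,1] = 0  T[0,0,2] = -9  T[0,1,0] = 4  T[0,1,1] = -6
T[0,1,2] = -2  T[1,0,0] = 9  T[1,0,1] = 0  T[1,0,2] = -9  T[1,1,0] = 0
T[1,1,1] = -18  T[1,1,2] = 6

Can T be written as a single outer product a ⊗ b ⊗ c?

The mode-3 unfolding of T (rows indexed by k, columns by (i,j) = (0,0), (0,1), (1,0), (1,1)) is [[9, 4, 9, 0], [0, -6, 0, -18], [-9, -2, -9, 6]].
There the 2×2 minor on rows k ∈ {0, 1}, columns (i,j) ∈ {(0,0), (0,1)} is det [[9, 4], [0, -6]] = -54 ≠ 0, so this unfolding has rank ≥ 2; CP rank is at least every unfolding rank, so rank(T) ≥ 2.
In particular rank(T) ≥ 2 > 1, so T is not rank-1.

No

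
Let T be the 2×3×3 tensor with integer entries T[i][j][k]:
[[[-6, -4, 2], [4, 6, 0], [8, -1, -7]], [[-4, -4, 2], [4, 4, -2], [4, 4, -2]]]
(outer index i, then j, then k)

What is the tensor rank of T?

Lower bound: the mode-3 unfolding of T (rows indexed by k, columns by (i,j) = (0,0), (0,1), (0,2), (1,0), (1,1), (1,2)) is [[-6, 4, 8, -4, 4, 4], [-4, 6, -1, -4, 4, 4], [2, 0, -7, 2, -2, -2]].
There the 3×3 minor on rows k ∈ {0, 1, 2}, columns (i,j) ∈ {(0,0), (0,1), (0,2)} is det [[-6, 4, 8], [-4, 6, -1], [2, 0, -7]] = 36 ≠ 0, so this unfolding has rank ≥ 3; CP rank is at least every unfolding rank, so rank(T) ≥ 3. (This is only a lower bound: in general the CP rank may exceed every unfolding rank, so we still need to exhibit 3 rank-1 terms summing to T.)
Upper bound: T is a sum of 3 rank-1 terms, T = [1, 0] (x) [1, 0, -2] (x) [-2, 2, 2] + [1, 0] (x) [2, -2, 1] (x) [0, -1, -1] + [1, 1] (x) [1, -1, -1] (x) [-4, -4, 2] (one valid choice — decompositions are not unique — normalised so each a, b is primitive with positive first nonzero entry; check it by expanding all entries), so rank(T) ≤ 3.
These bounds meet, so rank(T) = 3.
Check entry T[0,1,0] = 4: (1)·(0)·(-2) + (1)·(-2)·(0) + (1)·(-1)·(-4) = 4.

3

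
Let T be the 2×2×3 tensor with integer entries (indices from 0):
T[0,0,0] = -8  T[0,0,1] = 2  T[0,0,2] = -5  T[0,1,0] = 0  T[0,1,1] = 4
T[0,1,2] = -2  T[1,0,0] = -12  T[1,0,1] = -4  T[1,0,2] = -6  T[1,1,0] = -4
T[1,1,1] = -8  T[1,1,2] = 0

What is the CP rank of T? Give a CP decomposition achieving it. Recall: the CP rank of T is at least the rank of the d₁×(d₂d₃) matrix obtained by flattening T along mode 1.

Lower bound: the mode-3 unfolding of T (rows indexed by k, columns by (i,j) = (0,0), (0,1), (1,0), (1,1)) is [[-8, 0, -12, -4], [2, 4, -4, -8], [-5, -2, -6, 0]].
There the 3×3 minor on rows k ∈ {0, 1, 2}, columns (i,j) ∈ {(0,0), (0,1), (1,0)} is det [[-8, 0, -12], [2, 4, -4], [-5, -2, -6]] = 64 ≠ 0, so this unfolding has rank ≥ 3; CP rank is at least every unfolding rank, so rank(T) ≥ 3. (Unfolding ranks only ever bound the CP rank from below — rank(T) can be strictly larger than all of them — so the matching upper bound has to come from an explicit 3-term decomposition.)
Upper bound: T is a sum of 3 rank-1 terms, T = [0, 1] ⊗ [1, 1] ⊗ [-4, 0, -4] + [1, -2] ⊗ [1, 2] ⊗ [0, 2, -1] + [1, 1] ⊗ [1, 0] ⊗ [-8, 0, -4] (one valid choice — decompositions are not unique — normalised so each a, b is primitive with positive first nonzero entry; check it by expanding all entries), so rank(T) ≤ 3.
These bounds meet, so rank(T) = 3.
Check entry T[0,1,2] = -2: (0)·(1)·(-4) + (1)·(2)·(-1) + (1)·(0)·(-4) = -2.

rank(T) = 3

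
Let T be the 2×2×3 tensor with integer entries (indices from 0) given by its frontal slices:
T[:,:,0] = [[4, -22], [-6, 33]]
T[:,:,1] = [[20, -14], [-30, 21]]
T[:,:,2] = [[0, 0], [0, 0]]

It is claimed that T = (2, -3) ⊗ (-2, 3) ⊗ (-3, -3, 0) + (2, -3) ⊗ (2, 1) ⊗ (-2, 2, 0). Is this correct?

Yes

Reconstruct entrywise from the claimed factors. For example, T[1,0,2] = 0 and Σₗ aₗ[1]bₗ[0]cₗ[2] = (-3)·(-2)·(0) + (-3)·(2)·(0) = 0; checking all 12 entries, every one matches. The claim holds.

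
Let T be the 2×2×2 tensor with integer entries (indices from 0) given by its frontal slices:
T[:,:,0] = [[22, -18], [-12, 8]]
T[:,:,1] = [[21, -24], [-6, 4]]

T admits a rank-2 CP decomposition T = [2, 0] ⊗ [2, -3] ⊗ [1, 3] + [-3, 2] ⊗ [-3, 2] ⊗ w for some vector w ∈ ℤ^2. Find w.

Subtract the known terms from T to get the rank-1 residual R = [-3, 2] ⊗ [-3, 2] ⊗ w, so R[i,j,k] = a[i]·b[j]·w[k]. Pick indices with nonzero a[0]·b[0] = (-3)·(-3) = 9. Only the fibre through (0,0,·) is needed: R[0,0,:] = T[0,0,:] − Σₗ aₗ[0]bₗ[0]cₗ = [22, 21] − (2)·(2)·[1, 3] = [18, 9]. Then w[k] = R[0,0,k] / 9 for each k, giving w = [18, 9] / 9 = [2, 1].

w = [2, 1]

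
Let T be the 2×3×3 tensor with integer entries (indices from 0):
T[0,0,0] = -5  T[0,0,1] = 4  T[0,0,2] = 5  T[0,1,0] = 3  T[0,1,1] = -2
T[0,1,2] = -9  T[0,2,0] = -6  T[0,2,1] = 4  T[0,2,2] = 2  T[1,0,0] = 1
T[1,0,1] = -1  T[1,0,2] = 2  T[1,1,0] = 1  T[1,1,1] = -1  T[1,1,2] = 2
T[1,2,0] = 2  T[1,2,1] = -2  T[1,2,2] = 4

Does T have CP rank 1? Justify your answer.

The mode-3 unfolding of T (rows indexed by k, columns by (i,j) = (0,0), (0,1), (0,2), (1,0), (1,1), (1,2)) is [[-5, 3, -6, 1, 1, 2], [4, -2, 4, -1, -1, -2], [5, -9, 2, 2, 2, 4]].
There the 3×3 minor on rows k ∈ {0, 1, 2}, columns (i,j) ∈ {(0,0), (0,1), (0,2)} is det [[-5, 3, -6], [4, -2, 4], [5, -9, 2]] = 32 ≠ 0, so this unfolding has rank ≥ 3; CP rank is at least every unfolding rank, so rank(T) ≥ 3.
In particular rank(T) ≥ 3 > 1, so T is not rank-1.

No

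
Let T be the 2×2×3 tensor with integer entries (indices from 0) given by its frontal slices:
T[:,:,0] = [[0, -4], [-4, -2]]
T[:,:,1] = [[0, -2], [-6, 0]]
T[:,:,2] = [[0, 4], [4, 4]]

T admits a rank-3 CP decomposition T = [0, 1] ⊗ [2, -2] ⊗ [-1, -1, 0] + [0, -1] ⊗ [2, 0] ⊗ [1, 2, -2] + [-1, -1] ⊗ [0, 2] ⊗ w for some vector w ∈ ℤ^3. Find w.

w = [2, 1, -2]

Subtract the known terms from T to get the rank-1 residual R = [-1, -1] ⊗ [0, 2] ⊗ w, so R[i,j,k] = a[i]·b[j]·w[k]. Pick indices with nonzero a[0]·b[1] = (-1)·(2) = -2. Only the fibre through (0,1,·) is needed: R[0,1,:] = T[0,1,:] − Σₗ aₗ[0]bₗ[1]cₗ = [-4, -2, 4] − (0)·(-2)·[-1, -1, 0] − (0)·(0)·[1, 2, -2] = [-4, -2, 4]. Then w[k] = R[0,1,k] / -2 for each k, giving w = [-4, -2, 4] / -2 = [2, 1, -2].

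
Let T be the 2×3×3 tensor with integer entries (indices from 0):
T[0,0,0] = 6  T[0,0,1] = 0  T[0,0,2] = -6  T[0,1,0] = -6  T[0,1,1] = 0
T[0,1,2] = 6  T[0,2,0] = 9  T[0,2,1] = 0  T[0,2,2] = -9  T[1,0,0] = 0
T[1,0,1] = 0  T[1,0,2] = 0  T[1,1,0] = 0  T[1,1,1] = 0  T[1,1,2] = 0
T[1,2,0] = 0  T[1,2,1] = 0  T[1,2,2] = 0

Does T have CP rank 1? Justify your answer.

If T = a (x) b (x) c then every fibre of T is a multiple of the corresponding factor, so read the factors off the fibres through the nonzero entry T[0,0,0] = 6.
The mode-1 fibre T[:,0,0] = [6, 0] gives a = [1, 0] (primitive direction); the mode-2 fibre T[0,:,0] = [6, -6, 9] gives b = [2, -2, 3]; then c[k] = T[0,0,k] / (a[0]·b[0]) = [6, 0, -6] / 2 = [3, 0, -3].
Expanding [1, 0] (x) [2, -2, 3] (x) [3, 0, -3] reproduces all 18 entries of T, so T = [1, 0] (x) [2, -2, 3] (x) [3, 0, -3] and rank(T) ≤ 1.
Equivalently every frontal slice T[:,:,k] is c[k] times the rank-1 matrix [1, 0] (x) [2, -2, 3]. So T has rank 1 (it is nonzero).

Yes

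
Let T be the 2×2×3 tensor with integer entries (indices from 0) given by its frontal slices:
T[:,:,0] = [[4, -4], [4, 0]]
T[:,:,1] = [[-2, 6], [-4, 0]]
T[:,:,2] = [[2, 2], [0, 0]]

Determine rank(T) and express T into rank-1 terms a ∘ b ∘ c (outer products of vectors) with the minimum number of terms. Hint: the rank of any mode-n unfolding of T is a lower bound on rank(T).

rank(T) = 2

Lower bound: the mode-1 unfolding of T (rows indexed by i, columns by (j,k) = (0,0), (0,1), (0,2), (1,0), (1,1), (1,2)) is [[4, -2, 2, -4, 6, 2], [4, -4, 0, 0, 0, 0]].
There the 2×2 minor on rows i ∈ {0, 1}, columns (j,k) ∈ {(0,0), (0,1)} is det [[4, -2], [4, -4]] = -8 ≠ 0, so this unfolding has rank ≥ 2; CP rank is at least every unfolding rank, so rank(T) ≥ 2. (Flattening ranks never certify an upper bound on CP rank; for that we must actually write T with 2 rank-1 terms.)
Upper bound — finding two terms. Write S_k = T[:,:,k] for the frontal slices: S₀ = [[4, -4], [4, 0]], S₁ = [[-2, 6], [-4, 0]], S₂ = [[2, 2], [0, 0]].
If T = a₁ ∘ b₁ ∘ c₁ + a₂ ∘ b₂ ∘ c₂ then each S_k = c₁[k]·a₁b₁ᵀ + c₂[k]·a₂b₂ᵀ. S₀ and S₁ are linearly independent, so a₁b₁ᵀ and a₂b₂ᵀ must span the same plane of matrices: they are the rank-1 matrices of the form x·S₀ + y·S₁.
det(x·S₀ + y·S₁) is 16·x² − 40·xy + 24·y² = 8·(2·x − 3·y)(x − y), vanishing at (x:y) = (3:2) and (1:1).
M₁ = 3·S₀ + 2·S₁ = [[8, 0], [4, 0]] = 4·(2, 1)(1, 0)ᵀ and M₂ = S₀ + S₁ = [[2, 2], [0, 0]] = 2·(1, 0)(1, 1)ᵀ, so take a₁ = (2, 1), b₁ = (1, 0), a₂ = (1, 0), b₂ = (1, 1).
Each slice is an integer combination of E₁ = a₁b₁ᵀ and E₂ = a₂b₂ᵀ: S₀ = 4·E₁ − 4·E₂, S₁ = −4·E₁ + 6·E₂, S₂ = 2·E₂; reading off coefficients, c₁ = (4, -4, 0) and c₂ = (-4, 6, 2).
Hence T = (2, 1) ∘ (1, 0) ∘ (4, -4, 0) + (1, 0) ∘ (1, 1) ∘ (-4, 6, 2), so rank(T) ≤ 2.
These bounds meet, so rank(T) = 2.
Check entry T[0,0,1] = -2: (2)·(1)·(-4) + (1)·(1)·(6) = -2.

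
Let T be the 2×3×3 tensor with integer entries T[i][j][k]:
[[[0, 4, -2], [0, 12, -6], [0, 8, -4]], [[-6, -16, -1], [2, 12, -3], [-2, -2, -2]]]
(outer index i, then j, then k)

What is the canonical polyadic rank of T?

2

Lower bound: in the mode-1 unfolding of T (rows indexed by i, columns by (j,k)) the 2×2 minor on rows i ∈ {0, 1}, columns (j,k) ∈ {(0,0), (0,1)} is det [[0, 4], [-6, -16]] = 24 ≠ 0, so that unfolding has rank ≥ 2 and hence rank(T) ≥ 2 (CP rank is at least every unfolding rank, though it can be larger).
Upper bound: with S_k = T[:,:,k], the two rank-1 terms a₁b₁ᵀ, a₂b₂ᵀ are the rank-1 members of the pencil x·S₀ + y·S₁.
The 2×2 minor of x·S₀ + y·S₁ on rows {0,1}, columns {0,1} is 80·xy + 240·y² = 80·(x + 3·y)(y), vanishing at (x:y) = (3:-1) and (1:0).
M₁ = 3·S₀ − S₁ = [[-4, -12, -8], [-2, -6, -4]] = (-2)·[2, 1][1, 3, 2]ᵀ and M₂ = S₀ = [[0, 0, 0], [-6, 2, -2]] = (-2)·[0, 1][3, -1, 1]ᵀ, so take a₁ = [2, 1], b₁ = [1, 3, 2], a₂ = [0, 1], b₂ = [3, -1, 1].
Each slice is an integer combination of E₁ = a₁b₁ᵀ and E₂ = a₂b₂ᵀ: S₀ = −2·E₂, S₁ = 2·E₁ − 6·E₂, S₂ = −E₁; reading off coefficients, c₁ = [0, 2, -1] and c₂ = [-2, -6, 0].
Hence T = [2, 1] ⊗ [1, 3, 2] ⊗ [0, 2, -1] + [0, 1] ⊗ [3, -1, 1] ⊗ [-2, -6, 0], so rank(T) ≤ 2.
These bounds meet, so rank(T) = 2.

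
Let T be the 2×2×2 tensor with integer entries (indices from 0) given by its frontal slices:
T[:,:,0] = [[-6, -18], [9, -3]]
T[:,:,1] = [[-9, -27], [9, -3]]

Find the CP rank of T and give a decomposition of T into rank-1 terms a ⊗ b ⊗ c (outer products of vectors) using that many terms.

rank(T) = 2

Lower bound: in the mode-3 unfolding of T (rows indexed by k, columns by (i,j)) the 2×2 minor on rows k ∈ {0, 1}, columns (i,j) ∈ {(0,0), (1,0)} is det [[-6, 9], [-9, 9]] = 27 ≠ 0, so that unfolding has rank ≥ 2 and hence rank(T) ≥ 2 (CP rank is at least every unfolding rank, though it can be larger).
Upper bound: with S_k = T[:,:,k], the two rank-1 terms a₁b₁ᵀ, a₂b₂ᵀ are the rank-1 members of the pencil x·S₀ + y·S₁.
det(x·S₀ + y·S₁) is 180·x² + 450·xy + 270·y² = 90·(2·x + 3·y)(x + y), vanishing at (x:y) = (3:-2) and (1:-1).
M₁ = 3·S₀ − 2·S₁ = [[0, 0], [9, -3]] = 3·(0, 1)(3, -1)ᵀ and M₂ = S₀ − S₁ = [[3, 9], [0, 0]] = 3·(1, 0)(1, 3)ᵀ, so take a₁ = (0, 1), b₁ = (3, -1), a₂ = (1, 0), b₂ = (1, 3).
Each slice is an integer combination of E₁ = a₁b₁ᵀ and E₂ = a₂b₂ᵀ: S₀ = 3·E₁ − 6·E₂, S₁ = 3·E₁ − 9·E₂; reading off coefficients, c₁ = (3, 3) and c₂ = (-6, -9).
Hence T = (0, 1) ⊗ (3, -1) ⊗ (3, 3) + (1, 0) ⊗ (1, 3) ⊗ (-6, -9), so rank(T) ≤ 2.
These bounds meet, so rank(T) = 2.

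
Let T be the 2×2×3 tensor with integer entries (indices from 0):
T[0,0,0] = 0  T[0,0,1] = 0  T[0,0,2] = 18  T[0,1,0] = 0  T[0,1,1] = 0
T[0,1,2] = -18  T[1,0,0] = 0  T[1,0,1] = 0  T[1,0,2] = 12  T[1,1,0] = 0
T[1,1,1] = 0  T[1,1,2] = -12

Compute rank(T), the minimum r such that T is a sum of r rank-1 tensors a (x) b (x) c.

Lower bound: T ≠ 0 (e.g. T[0,0,2] = 18), so rank(T) ≥ 1.
Upper bound: the mode-1 fibre T[:,0,2] = [18, 12] gives a = [3, 2] (primitive direction); the mode-2 fibre T[0,:,2] = [18, -18] gives b = [1, -1]; then c[k] = T[0,0,k] / (a[0]·b[0]) = [0, 0, 18] / 3 = [0, 0, 6].
Expanding [3, 2] (x) [1, -1] (x) [0, 0, 6] reproduces all 12 entries of T, so T = [3, 2] (x) [1, -1] (x) [0, 0, 6] and rank(T) ≤ 1.
These bounds meet, so rank(T) = 1.

1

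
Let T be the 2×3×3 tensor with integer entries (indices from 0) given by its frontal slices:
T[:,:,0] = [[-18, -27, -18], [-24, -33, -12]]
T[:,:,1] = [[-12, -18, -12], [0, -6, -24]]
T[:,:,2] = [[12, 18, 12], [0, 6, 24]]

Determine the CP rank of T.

2

Lower bound: the mode-3 unfolding of T (rows indexed by k, columns by (i,j) = (0,0), (0,1), (0,2), (1,0), (1,1), (1,2)) is [[-18, -27, -18, -24, -33, -12], [-12, -18, -12, 0, -6, -24], [12, 18, 12, 0, 6, 24]].
There the 2×2 minor on rows k ∈ {0, 1}, columns (i,j) ∈ {(0,0), (1,0)} is det [[-18, -24], [-12, 0]] = -288 ≠ 0, so this unfolding has rank ≥ 2; CP rank is at least every unfolding rank, so rank(T) ≥ 2. (This is only a lower bound: in general the CP rank may exceed every unfolding rank, so we still need to exhibit 2 rank-1 terms summing to T.)
Upper bound — finding two terms. Write S_k = T[:,:,k] for the frontal slices: S₀ = [[-18, -27, -18], [-24, -33, -12]], S₁ = [[-12, -18, -12], [0, -6, -24]], S₂ = [[12, 18, 12], [0, 6, 24]].
If T = a₁ ⊗ b₁ ⊗ c₁ + a₂ ⊗ b₂ ⊗ c₂ then each S_k = c₁[k]·a₁b₁ᵀ + c₂[k]·a₂b₂ᵀ. S₀ and S₁ are linearly independent, so a₁b₁ᵀ and a₂b₂ᵀ must span the same plane of matrices: they are the rank-1 matrices of the form x·S₀ + y·S₁.
The 2×2 minor of x·S₀ + y·S₁ on rows {0,1}, columns {0,1} is −54·x² + 72·xy + 72·y² = (-18)·(x − 2·y)(3·x + 2·y), vanishing at (x:y) = (2:1) and (2:-3).
M₁ = 2·S₀ + S₁ = [[-48, -72, -48], [-48, -72, -48]] = (-24)·(1, 1)(2, 3, 2)ᵀ and M₂ = 2·S₀ − 3·S₁ = [[0, 0, 0], [-48, -48, 48]] = (-48)·(0, 1)(1, 1, -1)ᵀ, so take a₁ = (1, 1), b₁ = (2, 3, 2), a₂ = (0, 1), b₂ = (1, 1, -1).
Each slice is an integer combination of E₁ = a₁b₁ᵀ and E₂ = a₂b₂ᵀ: S₀ = −9·E₁ − 6·E₂, S₁ = −6·E₁ + 12·E₂, S₂ = 6·E₁ − 12·E₂; reading off coefficients, c₁ = (-9, -6, 6) and c₂ = (-6, 12, -12).
Hence T = (1, 1) ⊗ (2, 3, 2) ⊗ (-9, -6, 6) + (0, 1) ⊗ (1, 1, -1) ⊗ (-6, 12, -12), so rank(T) ≤ 2.
These bounds meet, so rank(T) = 2.
Check entry T[1,0,2] = 0: (1)·(2)·(6) + (1)·(1)·(-12) = 0.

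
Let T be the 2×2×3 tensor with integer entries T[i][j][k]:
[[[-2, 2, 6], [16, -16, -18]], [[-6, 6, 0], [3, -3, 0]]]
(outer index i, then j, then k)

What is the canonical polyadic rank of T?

2

Lower bound: the mode-3 unfolding of T (rows indexed by k, columns by (i,j) = (0,0), (0,1), (1,0), (1,1)) is [[-2, 16, -6, 3], [2, -16, 6, -3], [6, -18, 0, 0]].
There the 2×2 minor on rows k ∈ {0, 2}, columns (i,j) ∈ {(0,0), (0,1)} is det [[-2, 16], [6, -18]] = -60 ≠ 0, so this unfolding has rank ≥ 2; CP rank is at least every unfolding rank, so rank(T) ≥ 2. (Flattening ranks never certify an upper bound on CP rank; for that we must actually write T with 2 rank-1 terms.)
Upper bound — finding two terms. Write S_k = T[:,:,k] for the frontal slices: S₀ = [[-2, 16], [-6, 3]], S₁ = [[2, -16], [6, -3]], S₂ = [[6, -18], [0, 0]].
If T = a₁ ⊗ b₁ ⊗ c₁ + a₂ ⊗ b₂ ⊗ c₂ then each S_k = c₁[k]·a₁b₁ᵀ + c₂[k]·a₂b₂ᵀ. S₀ and S₂ are linearly independent, so a₁b₁ᵀ and a₂b₂ᵀ must span the same plane of matrices: they are the rank-1 matrices of the form x·S₀ + y·S₂.
det(x·S₀ + y·S₂) is 90·x² − 90·xy = 90·(x − y)(x), vanishing at (x:y) = (1:1) and (0:1).
M₁ = S₀ + S₂ = [[4, -2], [-6, 3]] = [2, -3][2, -1]ᵀ and M₂ = S₂ = [[6, -18], [0, 0]] = 6·[1, 0][1, -3]ᵀ, so take a₁ = [2, -3], b₁ = [2, -1], a₂ = [1, 0], b₂ = [1, -3].
Each slice is an integer combination of E₁ = a₁b₁ᵀ and E₂ = a₂b₂ᵀ: S₀ = E₁ − 6·E₂, S₁ = −E₁ + 6·E₂, S₂ = 6·E₂; reading off coefficients, c₁ = [1, -1, 0] and c₂ = [-6, 6, 6].
Hence T = [2, -3] ⊗ [2, -1] ⊗ [1, -1, 0] + [1, 0] ⊗ [1, -3] ⊗ [-6, 6, 6], so rank(T) ≤ 2.
These bounds meet, so rank(T) = 2.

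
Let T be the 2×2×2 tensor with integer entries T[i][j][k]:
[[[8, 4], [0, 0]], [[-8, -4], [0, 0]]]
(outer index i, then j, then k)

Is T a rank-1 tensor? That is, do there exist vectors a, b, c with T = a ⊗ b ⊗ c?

Yes

If T = a ⊗ b ⊗ c then every fibre of T is a multiple of the corresponding factor, so read the factors off the fibres through the nonzero entry T[0,0,0] = 8.
The mode-1 fibre T[:,0,0] = [8, -8] gives a = [1, -1] (primitive direction); the mode-2 fibre T[0,:,0] = [8, 0] gives b = [1, 0]; then c[k] = T[0,0,k] / (a[0]·b[0]) = [8, 4] / 1 = [8, 4].
Expanding [1, -1] ⊗ [1, 0] ⊗ [8, 4] reproduces all 8 entries of T, so T = [1, -1] ⊗ [1, 0] ⊗ [8, 4] and rank(T) ≤ 1.
Equivalently every frontal slice T[:,:,k] is c[k] times the rank-1 matrix [1, -1] ⊗ [1, 0]. So T has rank 1 (it is nonzero).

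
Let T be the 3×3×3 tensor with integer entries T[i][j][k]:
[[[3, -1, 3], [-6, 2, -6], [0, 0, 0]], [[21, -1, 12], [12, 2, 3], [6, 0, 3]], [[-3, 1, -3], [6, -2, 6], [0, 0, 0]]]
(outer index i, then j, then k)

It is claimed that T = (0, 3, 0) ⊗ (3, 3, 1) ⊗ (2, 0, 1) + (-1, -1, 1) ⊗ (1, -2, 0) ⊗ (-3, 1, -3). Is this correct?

Reconstruct entrywise from the claimed factors. For example, T[1,0,1] = -1 and Σₗ aₗ[1]bₗ[0]cₗ[1] = (3)·(3)·(0) + (-1)·(1)·(1) = -1; checking all 27 entries, every one matches. The claim holds.

Yes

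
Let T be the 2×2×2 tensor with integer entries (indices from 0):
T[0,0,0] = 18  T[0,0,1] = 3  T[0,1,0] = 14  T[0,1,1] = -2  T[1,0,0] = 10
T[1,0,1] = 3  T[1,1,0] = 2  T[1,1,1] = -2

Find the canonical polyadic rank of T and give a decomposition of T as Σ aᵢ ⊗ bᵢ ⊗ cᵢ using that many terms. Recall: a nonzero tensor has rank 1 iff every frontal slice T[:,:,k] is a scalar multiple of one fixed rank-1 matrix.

Lower bound: the mode-3 unfolding of T (rows indexed by k, columns by (i,j) = (0,0), (0,1), (1,0), (1,1)) is [[18, 14, 10, 2], [3, -2, 3, -2]].
There the 2×2 minor on rows k ∈ {0, 1}, columns (i,j) ∈ {(0,0), (0,1)} is det [[18, 14], [3, -2]] = -78 ≠ 0, so this unfolding has rank ≥ 2; CP rank is at least every unfolding rank, so rank(T) ≥ 2. (Flattening ranks never certify an upper bound on CP rank; for that we must actually write T with 2 rank-1 terms.)
Upper bound — finding two terms. Write S_k = T[:,:,k] for the frontal slices: S₀ = [[18, 14], [10, 2]], S₁ = [[3, -2], [3, -2]].
If T = a₁ ⊗ b₁ ⊗ c₁ + a₂ ⊗ b₂ ⊗ c₂ then each S_k = c₁[k]·a₁b₁ᵀ + c₂[k]·a₂b₂ᵀ. S₀ and S₁ are linearly independent, so a₁b₁ᵀ and a₂b₂ᵀ must span the same plane of matrices: they are the rank-1 matrices of the form x·S₀ + y·S₁.
det(x·S₀ + y·S₁) is −104·x² − 52·xy = (-52)·(2·x + y)(x), vanishing at (x:y) = (1:-2) and (0:1).
M₁ = S₀ − 2·S₁ = [[12, 18], [4, 6]] = 2·[3, 1][2, 3]ᵀ and M₂ = S₁ = [[3, -2], [3, -2]] = [1, 1][3, -2]ᵀ, so take a₁ = [3, 1], b₁ = [2, 3], a₂ = [1, 1], b₂ = [3, -2].
Each slice is an integer combination of E₁ = a₁b₁ᵀ and E₂ = a₂b₂ᵀ: S₀ = 2·E₁ + 2·E₂, S₁ = E₂; reading off coefficients, c₁ = [2, 0] and c₂ = [2, 1].
Hence T = [3, 1] ⊗ [2, 3] ⊗ [2, 0] + [1, 1] ⊗ [3, -2] ⊗ [2, 1], so rank(T) ≤ 2.
These bounds meet, so rank(T) = 2.
Check entry T[1,0,0] = 10: (1)·(2)·(2) + (1)·(3)·(2) = 10.

rank(T) = 2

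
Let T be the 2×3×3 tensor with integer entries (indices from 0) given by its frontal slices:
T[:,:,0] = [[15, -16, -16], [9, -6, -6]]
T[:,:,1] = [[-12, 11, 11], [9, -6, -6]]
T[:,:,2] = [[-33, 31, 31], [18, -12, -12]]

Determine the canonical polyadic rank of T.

2

Lower bound: the mode-2 unfolding of T (rows indexed by j, columns by (i,k) = (0,0), (0,1), (0,2), (1,0), (1,1), (1,2)) is [[15, -12, -33, 9, 9, 18], [-16, 11, 31, -6, -6, -12], [-16, 11, 31, -6, -6, -12]].
There the 2×2 minor on rows j ∈ {0, 1}, columns (i,k) ∈ {(0,0), (0,1)} is det [[15, -12], [-16, 11]] = -27 ≠ 0, so this unfolding has rank ≥ 2; CP rank is at least every unfolding rank, so rank(T) ≥ 2. (This is only a lower bound: in general the CP rank may exceed every unfolding rank, so we still need to exhibit 2 rank-1 terms summing to T.)
Upper bound — finding two terms. Write S_k = T[:,:,k] for the frontal slices: S₀ = [[15, -16, -16], [9, -6, -6]], S₁ = [[-12, 11, 11], [9, -6, -6]], S₂ = [[-33, 31, 31], [18, -12, -12]].
If T = a₁ ⊗ b₁ ⊗ c₁ + a₂ ⊗ b₂ ⊗ c₂ then each S_k = c₁[k]·a₁b₁ᵀ + c₂[k]·a₂b₂ᵀ. S₀ and S₁ are linearly independent, so a₁b₁ᵀ and a₂b₂ᵀ must span the same plane of matrices: they are the rank-1 matrices of the form x·S₀ + y·S₁.
The 2×2 minor of x·S₀ + y·S₁ on rows {0,1}, columns {0,1} is 54·x² + 27·xy − 27·y² = 27·(2·x − y)(x + y), vanishing at (x:y) = (1:2) and (1:-1).
M₁ = S₀ + 2·S₁ = [[-9, 6, 6], [27, -18, -18]] = (-3)·[1, -3][3, -2, -2]ᵀ and M₂ = S₀ − S₁ = [[27, -27, -27], [0, 0, 0]] = 27·[1, 0][1, -1, -1]ᵀ, so take a₁ = [1, -3], b₁ = [3, -2, -2], a₂ = [1, 0], b₂ = [1, -1, -1].
Each slice is an integer combination of E₁ = a₁b₁ᵀ and E₂ = a₂b₂ᵀ: S₀ = −E₁ + 18·E₂, S₁ = −E₁ − 9·E₂, S₂ = −2·E₁ − 27·E₂; reading off coefficients, c₁ = [-1, -1, -2] and c₂ = [18, -9, -27].
Hence T = [1, -3] ⊗ [3, -2, -2] ⊗ [-1, -1, -2] + [1, 0] ⊗ [1, -1, -1] ⊗ [18, -9, -27], so rank(T) ≤ 2.
These bounds meet, so rank(T) = 2.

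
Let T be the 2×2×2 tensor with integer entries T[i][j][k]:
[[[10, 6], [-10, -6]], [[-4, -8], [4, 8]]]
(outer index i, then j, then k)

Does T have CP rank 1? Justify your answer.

No

The mode-3 unfolding of T (rows indexed by k, columns by (i,j) = (0,0), (0,1), (1,0), (1,1)) is [[10, -10, -4, 4], [6, -6, -8, 8]].
There the 2×2 minor on rows k ∈ {0, 1}, columns (i,j) ∈ {(0,0), (1,0)} is det [[10, -4], [6, -8]] = -56 ≠ 0, so this unfolding has rank ≥ 2; CP rank is at least every unfolding rank, so rank(T) ≥ 2.
In particular rank(T) ≥ 2 > 1, so T is not rank-1.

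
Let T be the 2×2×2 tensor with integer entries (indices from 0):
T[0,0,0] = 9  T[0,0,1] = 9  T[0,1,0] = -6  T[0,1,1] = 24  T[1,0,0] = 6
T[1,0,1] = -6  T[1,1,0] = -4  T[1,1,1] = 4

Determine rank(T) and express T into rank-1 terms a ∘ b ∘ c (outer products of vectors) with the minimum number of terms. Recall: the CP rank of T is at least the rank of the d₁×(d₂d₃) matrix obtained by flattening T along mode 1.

Lower bound: in the mode-2 unfolding of T (rows indexed by j, columns by (i,k)) the 2×2 minor on rows j ∈ {0, 1}, columns (i,k) ∈ {(0,0), (0,1)} is det [[9, 9], [-6, 24]] = 270 ≠ 0, so that unfolding has rank ≥ 2 and hence rank(T) ≥ 2 (CP rank is at least every unfolding rank, though it can be larger).
Upper bound: with S_k = T[:,:,k], the two rank-1 terms a₁b₁ᵀ, a₂b₂ᵀ are the rank-1 members of the pencil x·S₀ + y·S₁.
det(x·S₀ + y·S₁) is −180·xy + 180·y² = (-180)·(x − y)(y), vanishing at (x:y) = (1:1) and (1:0).
M₁ = S₀ + S₁ = [[18, 18], [0, 0]] = 18·(1, 0)(1, 1)ᵀ and M₂ = S₀ = [[9, -6], [6, -4]] = (3, 2)(3, -2)ᵀ, so take a₁ = (1, 0), b₁ = (1, 1), a₂ = (3, 2), b₂ = (3, -2).
Each slice is an integer combination of E₁ = a₁b₁ᵀ and E₂ = a₂b₂ᵀ: S₀ = E₂, S₁ = 18·E₁ − E₂; reading off coefficients, c₁ = (0, 18) and c₂ = (1, -1).
Hence T = (1, 0) ∘ (1, 1) ∘ (0, 18) + (3, 2) ∘ (3, -2) ∘ (1, -1), so rank(T) ≤ 2.
These bounds meet, so rank(T) = 2.

rank(T) = 2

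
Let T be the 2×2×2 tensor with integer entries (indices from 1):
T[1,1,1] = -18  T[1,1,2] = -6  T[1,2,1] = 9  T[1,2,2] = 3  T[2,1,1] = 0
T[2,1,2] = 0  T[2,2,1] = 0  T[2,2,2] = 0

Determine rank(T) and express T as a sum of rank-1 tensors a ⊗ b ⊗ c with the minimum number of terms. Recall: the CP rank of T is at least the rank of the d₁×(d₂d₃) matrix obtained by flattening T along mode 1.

Lower bound: T ≠ 0 (e.g. T[1,1,1] = -18), so rank(T) ≥ 1.
Upper bound: the mode-1 fibre T[:,1,1] = [-18, 0] gives a = [1, 0] (primitive direction); the mode-2 fibre T[1,:,1] = [-18, 9] gives b = [2, -1]; then c[k] = T[1,1,k] / (a[1]·b[1]) = [-18, -6] / 2 = [-9, -3].
Expanding [1, 0] ⊗ [2, -1] ⊗ [-9, -3] reproduces all 8 entries of T, so T = [1, 0] ⊗ [2, -1] ⊗ [-9, -3] and rank(T) ≤ 1.
These bounds meet, so rank(T) = 1.

rank(T) = 1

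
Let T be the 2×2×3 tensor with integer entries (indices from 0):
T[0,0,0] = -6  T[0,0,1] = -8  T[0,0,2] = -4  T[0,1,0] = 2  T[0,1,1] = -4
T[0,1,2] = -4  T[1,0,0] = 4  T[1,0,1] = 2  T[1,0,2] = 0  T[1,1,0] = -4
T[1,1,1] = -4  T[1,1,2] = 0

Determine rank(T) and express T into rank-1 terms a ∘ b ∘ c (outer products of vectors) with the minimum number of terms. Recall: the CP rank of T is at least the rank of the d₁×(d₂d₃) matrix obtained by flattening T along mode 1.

rank(T) = 3

Lower bound: the mode-3 unfolding of T (rows indexed by k, columns by (i,j) = (0,0), (0,1), (1,0), (1,1)) is [[-6, 2, 4, -4], [-8, -4, 2, -4], [-4, -4, 0, 0]].
There the 3×3 minor on rows k ∈ {0, 1, 2}, columns (i,j) ∈ {(0,0), (0,1), (1,1)} is det [[-6, 2, -4], [-8, -4, -4], [-4, -4, 0]] = 64 ≠ 0, so this unfolding has rank ≥ 3; CP rank is at least every unfolding rank, so rank(T) ≥ 3. (This is only a lower bound: in general the CP rank may exceed every unfolding rank, so we still need to exhibit 3 rank-1 terms summing to T.)
Upper bound: T is a sum of 3 rank-1 terms, T = (0, 1) ∘ (0, 1) ∘ (-4, -4, 0) + (1, 0) ∘ (1, 1) ∘ (2, -4, -4) + (2, -1) ∘ (1, 0) ∘ (-4, -2, 0) (one valid choice — decompositions are not unique — normalised so each a, b is primitive with positive first nonzero entry; check it by expanding all entries), so rank(T) ≤ 3.
These bounds meet, so rank(T) = 3.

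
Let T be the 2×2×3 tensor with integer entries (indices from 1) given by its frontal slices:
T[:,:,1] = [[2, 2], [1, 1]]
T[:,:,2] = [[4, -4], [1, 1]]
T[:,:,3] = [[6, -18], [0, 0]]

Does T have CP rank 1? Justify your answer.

The mode-2 unfolding of T (rows indexed by j, columns by (i,k) = (1,1), (1,2), (1,3), (2,1), (2,2), (2,3)) is [[2, 4, 6, 1, 1, 0], [2, -4, -18, 1, 1, 0]].
There the 2×2 minor on rows j ∈ {1, 2}, columns (i,k) ∈ {(1,1), (1,2)} is det [[2, 4], [2, -4]] = -16 ≠ 0, so this unfolding has rank ≥ 2; CP rank is at least every unfolding rank, so rank(T) ≥ 2.
In particular rank(T) ≥ 2 > 1, so T is not rank-1.

No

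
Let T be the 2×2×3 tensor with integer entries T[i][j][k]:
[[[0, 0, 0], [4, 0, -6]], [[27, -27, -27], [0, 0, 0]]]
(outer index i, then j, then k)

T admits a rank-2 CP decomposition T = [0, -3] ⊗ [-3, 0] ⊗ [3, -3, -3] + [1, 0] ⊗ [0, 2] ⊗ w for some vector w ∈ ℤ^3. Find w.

w = [2, 0, -3]

Subtract the known terms from T to get the rank-1 residual R = [1, 0] ⊗ [0, 2] ⊗ w, so R[i,j,k] = a[i]·b[j]·w[k]. Pick indices with nonzero a[0]·b[1] = (1)·(2) = 2. Only the fibre through (0,1,·) is needed: R[0,1,:] = T[0,1,:] − Σₗ aₗ[0]bₗ[1]cₗ = [4, 0, -6] − (0)·(0)·[3, -3, -3] = [4, 0, -6]. Then w[k] = R[0,1,k] / 2 for each k, giving w = [4, 0, -6] / 2 = [2, 0, -3].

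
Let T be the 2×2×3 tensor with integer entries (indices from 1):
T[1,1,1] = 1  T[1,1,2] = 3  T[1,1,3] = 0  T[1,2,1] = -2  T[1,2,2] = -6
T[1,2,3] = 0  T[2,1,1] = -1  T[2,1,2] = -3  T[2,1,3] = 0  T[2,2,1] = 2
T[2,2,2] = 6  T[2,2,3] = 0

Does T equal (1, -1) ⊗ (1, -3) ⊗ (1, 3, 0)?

No

Reconstruct entry (1,2,1) from the claimed factors: Σₗ aₗ[1]bₗ[2]cₗ[1] = (1)·(-3)·(1) = -3, but T[1,2,1] = -2. The claim is false.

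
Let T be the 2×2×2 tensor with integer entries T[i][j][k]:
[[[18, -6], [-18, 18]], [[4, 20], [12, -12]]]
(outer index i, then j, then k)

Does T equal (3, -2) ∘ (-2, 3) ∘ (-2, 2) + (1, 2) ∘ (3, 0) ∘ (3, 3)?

No

Reconstruct entry (0,0,0) from the claimed factors: Σₗ aₗ[0]bₗ[0]cₗ[0] = (3)·(-2)·(-2) + (1)·(3)·(3) = 21, but T[0,0,0] = 18. The claim is false.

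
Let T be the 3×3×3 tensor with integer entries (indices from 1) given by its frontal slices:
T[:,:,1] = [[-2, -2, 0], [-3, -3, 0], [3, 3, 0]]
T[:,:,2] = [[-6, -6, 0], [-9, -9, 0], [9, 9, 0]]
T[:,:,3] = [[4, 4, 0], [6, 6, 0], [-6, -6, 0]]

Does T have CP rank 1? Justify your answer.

Yes

If T = a ⊗ b ⊗ c then every fibre of T is a multiple of the corresponding factor, so read the factors off the fibres through the nonzero entry T[1,1,1] = -2.
The mode-1 fibre T[:,1,1] = [-2, -3, 3] gives a = [2, 3, -3] (primitive direction); the mode-2 fibre T[1,:,1] = [-2, -2, 0] gives b = [1, 1, 0]; then c[k] = T[1,1,k] / (a[1]·b[1]) = [-2, -6, 4] / 2 = [-1, -3, 2].
Expanding [2, 3, -3] ⊗ [1, 1, 0] ⊗ [-1, -3, 2] reproduces all 27 entries of T, so T = [2, 3, -3] ⊗ [1, 1, 0] ⊗ [-1, -3, 2] and rank(T) ≤ 1.
Equivalently every frontal slice T[:,:,k] is c[k] times the rank-1 matrix [2, 3, -3] ⊗ [1, 1, 0]. So T has rank 1 (it is nonzero).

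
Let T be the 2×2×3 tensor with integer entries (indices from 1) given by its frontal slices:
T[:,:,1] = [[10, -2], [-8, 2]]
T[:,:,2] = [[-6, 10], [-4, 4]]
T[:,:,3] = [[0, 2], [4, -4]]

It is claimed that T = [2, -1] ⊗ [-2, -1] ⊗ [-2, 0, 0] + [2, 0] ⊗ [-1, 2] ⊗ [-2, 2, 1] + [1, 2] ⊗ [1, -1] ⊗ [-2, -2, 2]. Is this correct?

Reconstruct entrywise from the claimed factors. For example, T[2,1,1] = -8 and Σₗ aₗ[2]bₗ[1]cₗ[1] = (-1)·(-2)·(-2) + (0)·(-1)·(-2) + (2)·(1)·(-2) = -8; checking all 12 entries, every one matches. The claim holds.

Yes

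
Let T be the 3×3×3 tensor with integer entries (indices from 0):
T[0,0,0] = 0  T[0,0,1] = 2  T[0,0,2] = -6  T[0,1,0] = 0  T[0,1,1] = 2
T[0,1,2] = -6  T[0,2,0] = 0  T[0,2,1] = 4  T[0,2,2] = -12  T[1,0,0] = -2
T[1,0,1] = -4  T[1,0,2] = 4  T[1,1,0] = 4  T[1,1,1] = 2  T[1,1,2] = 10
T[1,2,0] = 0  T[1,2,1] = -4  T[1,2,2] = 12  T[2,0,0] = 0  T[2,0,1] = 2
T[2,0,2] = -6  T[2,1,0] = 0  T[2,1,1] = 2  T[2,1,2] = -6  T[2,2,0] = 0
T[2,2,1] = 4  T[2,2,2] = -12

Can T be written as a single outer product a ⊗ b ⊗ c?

The mode-1 unfolding of T (rows indexed by i, columns by (j,k) = (0,0), (0,1), (0,2), (1,0), (1,1), (1,2), (2,0), (2,1), (2,2)) is [[0, 2, -6, 0, 2, -6, 0, 4, -12], [-2, -4, 4, 4, 2, 10, 0, -4, 12], [0, 2, -6, 0, 2, -6, 0, 4, -12]].
There the 2×2 minor on rows i ∈ {0, 1}, columns (j,k) ∈ {(0,0), (0,1)} is det [[0, 2], [-2, -4]] = 4 ≠ 0, so this unfolding has rank ≥ 2; CP rank is at least every unfolding rank, so rank(T) ≥ 2.
In particular rank(T) ≥ 2 > 1, so T is not rank-1.

No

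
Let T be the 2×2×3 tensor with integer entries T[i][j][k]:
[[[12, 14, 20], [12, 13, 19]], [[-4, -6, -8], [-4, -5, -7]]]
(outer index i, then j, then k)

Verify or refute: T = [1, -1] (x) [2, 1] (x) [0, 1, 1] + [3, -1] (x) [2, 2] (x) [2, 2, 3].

Yes

Reconstruct entrywise from the claimed factors. For example, T[1,1,2] = -7 and Σₗ aₗ[1]bₗ[1]cₗ[2] = (-1)·(1)·(1) + (-1)·(2)·(3) = -7; checking all 12 entries, every one matches. The claim holds.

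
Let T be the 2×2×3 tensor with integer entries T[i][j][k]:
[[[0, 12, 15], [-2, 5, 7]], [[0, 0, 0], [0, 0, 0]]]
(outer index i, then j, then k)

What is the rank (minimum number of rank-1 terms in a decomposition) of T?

2

Lower bound: the mode-3 unfolding of T (rows indexed by k, columns by (i,j) = (0,0), (0,1), (1,0), (1,1)) is [[0, -2, 0, 0], [12, 5, 0, 0], [15, 7, 0, 0]].
There the 2×2 minor on rows k ∈ {0, 1}, columns (i,j) ∈ {(0,0), (0,1)} is det [[0, -2], [12, 5]] = 24 ≠ 0, so this unfolding has rank ≥ 2; CP rank is at least every unfolding rank, so rank(T) ≥ 2. (Flattening ranks never certify an upper bound on CP rank; for that we must actually write T with 2 rank-1 terms.)
Upper bound — finding two terms. Every mode-1 slice of T is a multiple of one matrix: T[i,:,:] = a[i]·M with a = [1, 0] and M = [[0, 12, 15], [-2, 5, 7]] (rows indexed by j, columns by k). So it suffices to write M as a sum of two rank-1 matrices.
Splitting M by its rows (j = 0, 1), M = [1, 0][0, 12, 15]ᵀ + [0, 1][-2, 5, 7]ᵀ.
Hence T = [1, 0] (x) [1, 0] (x) [0, 12, 15] + [1, 0] (x) [0, 1] (x) [-2, 5, 7], so rank(T) ≤ 2.
These bounds meet, so rank(T) = 2.
Check entry T[0,0,0] = 0: (1)·(1)·(0) + (1)·(0)·(-2) = 0.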